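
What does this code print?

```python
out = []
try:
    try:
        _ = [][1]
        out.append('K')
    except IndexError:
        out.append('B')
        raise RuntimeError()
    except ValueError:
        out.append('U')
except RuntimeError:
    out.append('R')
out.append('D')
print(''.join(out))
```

Execution trace: 'B' (inner except IndexError) → 'R' (outer except RuntimeError) → 'D' (after the try/except). Output: BRD

Answer: BRD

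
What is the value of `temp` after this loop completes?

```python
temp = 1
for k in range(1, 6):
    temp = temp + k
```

Start at 1, add 1 through 5
`temp` takes the values: 1 → 2 → 4 → 7 → 11 → 16

Answer: 16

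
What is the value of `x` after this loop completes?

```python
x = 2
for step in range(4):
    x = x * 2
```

Multiply by 2, 4 times: 2 * 2^4 = 32
`x` takes the values: 2 → 4 → 8 → 16 → 32

Answer: 32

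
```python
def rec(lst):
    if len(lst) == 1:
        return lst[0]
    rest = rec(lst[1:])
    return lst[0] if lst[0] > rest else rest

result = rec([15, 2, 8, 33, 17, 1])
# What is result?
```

Recursive max over [15, 2, 8, 33, 17, 1] = 33

Answer: 33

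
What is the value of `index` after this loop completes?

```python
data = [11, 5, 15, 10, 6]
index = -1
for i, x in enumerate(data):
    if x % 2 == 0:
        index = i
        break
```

First even number index in [11, 5, 15, 10, 6]
`index` takes the values: -1 → 3

Answer: 3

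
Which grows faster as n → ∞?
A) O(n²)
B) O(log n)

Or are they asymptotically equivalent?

O(n²) vs O(log n): Higher order terms dominate.

Answer: A) O(n²) grows faster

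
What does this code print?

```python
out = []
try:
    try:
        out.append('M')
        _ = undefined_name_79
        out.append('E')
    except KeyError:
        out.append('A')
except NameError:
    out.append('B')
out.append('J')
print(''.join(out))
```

Execution trace: 'M' (try body) → 'B' (outer except NameError) → 'J' (after the try/except). Output: MBJ

Answer: MBJ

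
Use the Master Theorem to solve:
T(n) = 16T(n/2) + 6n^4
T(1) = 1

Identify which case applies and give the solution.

a=16, b=2, f(n)=6n^4. log_2(16) = 4. Since c=4 = 4, Case 2 applies: T(n) = Θ(n^log_b(a) · log n) = O(n^4 log n).

Answer: O(n^4 log n) - Case 2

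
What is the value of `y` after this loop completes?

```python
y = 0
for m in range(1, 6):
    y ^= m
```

XOR of 1 to 5
`y` takes the values: 0 → 1 → 3 → 0 → 4 → 1

Answer: 1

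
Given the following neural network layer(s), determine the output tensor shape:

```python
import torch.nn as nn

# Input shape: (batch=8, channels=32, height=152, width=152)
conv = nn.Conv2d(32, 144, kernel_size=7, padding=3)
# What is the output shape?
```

Input: (8, 32, 152, 152) -> Output: (8, 144, 152, 152)

Answer: (8, 144, 152, 152)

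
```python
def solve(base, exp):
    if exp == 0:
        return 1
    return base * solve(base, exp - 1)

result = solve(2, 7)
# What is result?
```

solve(2, 7) = 2 * 2 * 2 * 2 * 2 * 2 * 2 = 128

Answer: 128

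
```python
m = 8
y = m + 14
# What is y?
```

Trace:
`m = 8` → m = 8
`y = m + 14` → y = 22
So y = 22

Answer: 22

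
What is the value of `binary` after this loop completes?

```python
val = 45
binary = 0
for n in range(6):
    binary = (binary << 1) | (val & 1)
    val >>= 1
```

Reverse lowest 6 bits of 45
`binary` takes the values: 0 → 1 → 2 → 5 → 11 → 22 → 45

Answer: 45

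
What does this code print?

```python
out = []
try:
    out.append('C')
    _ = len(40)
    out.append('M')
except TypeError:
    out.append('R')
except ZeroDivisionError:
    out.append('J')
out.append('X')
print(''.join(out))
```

Execution trace: 'C' (try body) → 'R' (except TypeError) → 'X' (after the try/except). Output: CRX

Answer: CRX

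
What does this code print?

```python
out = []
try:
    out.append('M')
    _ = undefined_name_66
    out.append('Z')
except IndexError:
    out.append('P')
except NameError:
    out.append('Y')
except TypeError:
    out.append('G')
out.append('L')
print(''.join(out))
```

Execution trace: 'M' (try body) → 'Y' (except NameError) → 'L' (after the try/except). Output: MYL

Answer: MYL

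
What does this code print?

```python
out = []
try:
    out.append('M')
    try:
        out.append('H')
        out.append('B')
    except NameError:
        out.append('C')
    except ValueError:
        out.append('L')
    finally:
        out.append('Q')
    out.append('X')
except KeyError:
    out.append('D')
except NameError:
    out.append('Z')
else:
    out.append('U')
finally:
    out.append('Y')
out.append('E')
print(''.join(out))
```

Execution trace: 'M' (try body) → 'H' (inner try body) → 'B' (inner try body, no exception) → 'Q' (inner finally) → 'X' (try body, no exception) → 'U' (else) → 'Y' (finally) → 'E' (after the try/except). Output: MHBQXUYE

Answer: MHBQXUYE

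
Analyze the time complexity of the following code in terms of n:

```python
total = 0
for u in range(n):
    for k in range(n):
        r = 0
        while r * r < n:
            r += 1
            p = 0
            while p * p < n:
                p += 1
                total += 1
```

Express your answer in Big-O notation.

Each loop level contributes: n × n × √n × √n. Multiplying the contributions gives O(n^3).

Answer: O(n^3)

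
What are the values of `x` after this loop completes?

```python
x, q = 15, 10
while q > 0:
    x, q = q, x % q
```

GCD of 15 and 10
`x` takes the values: 15 → 10 → 5

Answer: 5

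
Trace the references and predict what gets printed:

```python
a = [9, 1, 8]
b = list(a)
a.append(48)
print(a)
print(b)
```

Key concept: list() constructor creates copy.
Step by step:
`a = [9, 1, 8]` → a = [9, 1, 8]
`b = list(a)` → b = [9, 1, 8]
`a.append(48)` → a = [9, 1, 8, 48]
`print(a)` → prints [9, 1, 8, 48]
`print(b)` → prints [9, 1, 8]

Answer:
[9, 1, 8, 48]
[9, 1, 8]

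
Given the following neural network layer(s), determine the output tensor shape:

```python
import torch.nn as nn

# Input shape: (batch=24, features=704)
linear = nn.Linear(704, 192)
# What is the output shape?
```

Input: (24, 704) -> Output: (24, 192)

Answer: (24, 192)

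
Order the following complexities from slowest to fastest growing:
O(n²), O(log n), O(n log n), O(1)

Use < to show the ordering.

Ordered by growth rate: O(1) < O(log n) < O(n log n) < O(n²)

Answer: O(1) < O(log n) < O(n log n) < O(n²)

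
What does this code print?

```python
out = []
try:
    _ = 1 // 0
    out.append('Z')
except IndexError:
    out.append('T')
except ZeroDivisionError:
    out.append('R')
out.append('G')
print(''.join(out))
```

Execution trace: 'R' (except ZeroDivisionError) → 'G' (after the try/except). Output: RG

Answer: RG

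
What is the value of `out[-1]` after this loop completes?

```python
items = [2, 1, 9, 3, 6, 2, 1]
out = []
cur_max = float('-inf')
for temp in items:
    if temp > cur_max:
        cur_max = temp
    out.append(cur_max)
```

Running max ends at 9
`out` takes the values: [] → [2] → [2, 2] → [2, 2, 9] → [2, 2, 9, 9] → [2, 2, 9, 9, 9] → [2, 2, 9, 9, 9, 9] → [2, 2, 9, 9, 9, 9, 9]
So `out[-1]` = 9

Answer: 9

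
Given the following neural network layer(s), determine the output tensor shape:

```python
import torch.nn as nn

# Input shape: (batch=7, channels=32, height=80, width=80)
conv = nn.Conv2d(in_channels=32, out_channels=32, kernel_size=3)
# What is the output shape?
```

Input: (7, 32, 80, 80) -> Output: (7, 32, 78, 78)

Answer: (7, 32, 78, 78)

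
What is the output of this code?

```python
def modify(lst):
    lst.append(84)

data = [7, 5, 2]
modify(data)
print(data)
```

Key concept: function modifies passed list.
Step by step:
`data = [7, 5, 2]` → data = [7, 5, 2]
`modify(data)` → data = [7, 5, 2, 84]
`print(data)` → prints [7, 5, 2, 84]

Answer: [7, 5, 2, 84]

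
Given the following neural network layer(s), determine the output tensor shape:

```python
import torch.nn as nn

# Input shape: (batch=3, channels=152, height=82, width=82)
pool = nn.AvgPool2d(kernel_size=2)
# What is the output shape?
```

Input: (3, 152, 82, 82) -> Output: (3, 152, 41, 41)

Answer: (3, 152, 41, 41)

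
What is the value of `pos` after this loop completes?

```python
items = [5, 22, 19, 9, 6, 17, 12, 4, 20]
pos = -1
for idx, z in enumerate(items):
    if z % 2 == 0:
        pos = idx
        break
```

First even number index in [5, 22, 19, 9, 6, 17, 12, 4, 20]
`pos` takes the values: -1 → 1

Answer: 1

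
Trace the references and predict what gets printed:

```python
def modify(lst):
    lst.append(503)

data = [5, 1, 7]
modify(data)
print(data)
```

Key concept: function modifies passed list.
Step by step:
`data = [5, 1, 7]` → data = [5, 1, 7]
`modify(data)` → data = [5, 1, 7, 503]
`print(data)` → prints [5, 1, 7, 503]

Answer: [5, 1, 7, 503]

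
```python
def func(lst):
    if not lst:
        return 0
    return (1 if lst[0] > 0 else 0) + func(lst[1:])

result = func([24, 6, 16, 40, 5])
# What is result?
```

Count of positive elements in [24, 6, 16, 40, 5] = 5

Answer: 5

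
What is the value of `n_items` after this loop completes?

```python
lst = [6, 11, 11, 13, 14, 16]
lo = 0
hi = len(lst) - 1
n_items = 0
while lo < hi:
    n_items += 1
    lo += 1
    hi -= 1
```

Iterations until pointers meet (list length 6)
`n_items` takes the values: 0 → 1 → 2 → 3

Answer: 3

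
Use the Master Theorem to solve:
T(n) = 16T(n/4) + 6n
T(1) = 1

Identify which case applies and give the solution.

a=16, b=4, f(n)=6n. log_4(16) = 2. Since c=1 < 2, Case 1 applies: T(n) = Θ(n^log_b(a)) = O(n^2).

Answer: O(n^2) - Case 1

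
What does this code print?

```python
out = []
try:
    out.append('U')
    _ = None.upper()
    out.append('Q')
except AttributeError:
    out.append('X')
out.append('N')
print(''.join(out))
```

Execution trace: 'U' (try body) → 'X' (except AttributeError) → 'N' (after the try/except). Output: UXN

Answer: UXN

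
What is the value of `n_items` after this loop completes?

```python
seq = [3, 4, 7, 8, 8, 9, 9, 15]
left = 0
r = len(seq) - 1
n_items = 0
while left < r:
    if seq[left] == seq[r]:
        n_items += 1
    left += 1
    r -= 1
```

Count matching pairs from ends
`n_items` takes the values: 0 → 1

Answer: 1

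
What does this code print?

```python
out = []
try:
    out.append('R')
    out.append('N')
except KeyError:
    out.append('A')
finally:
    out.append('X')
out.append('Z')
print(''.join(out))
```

Execution trace: 'R' (try body) → 'N' (try body, no exception) → 'X' (finally) → 'Z' (after the try/except). Output: RNXZ

Answer: RNXZ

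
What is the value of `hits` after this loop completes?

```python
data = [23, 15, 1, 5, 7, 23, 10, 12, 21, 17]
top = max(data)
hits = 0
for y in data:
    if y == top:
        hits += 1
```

Count of max value 23 in [23, 15, 1, 5, 7, 23, 10, 12, 21, 17]
`hits` takes the values: 0 → 1 → 2

Answer: 2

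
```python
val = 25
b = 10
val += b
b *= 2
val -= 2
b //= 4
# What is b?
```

Trace:
`val = 25` → val = 25
`b = 10` → b = 10
`val += b` → val = 35
`b *= 2` → b = 20
`val -= 2` → val = 33
`b //= 4` → b = 5
So b = 5

Answer: 5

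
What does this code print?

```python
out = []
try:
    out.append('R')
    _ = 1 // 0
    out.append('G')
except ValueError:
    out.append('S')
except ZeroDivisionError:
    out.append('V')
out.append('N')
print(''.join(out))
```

Execution trace: 'R' (try body) → 'V' (except ZeroDivisionError) → 'N' (after the try/except). Output: RVN

Answer: RVN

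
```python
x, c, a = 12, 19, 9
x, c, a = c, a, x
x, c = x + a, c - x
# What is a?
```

Trace:
`x, c, a = 12, 19, 9` → x = 12; c = 19; a = 9
`x, c, a = c, a, x` → x = 19; c = 9; a = 12
`x, c = x + a, c - x` → x = 31; c = -10
So a = 12

Answer: 12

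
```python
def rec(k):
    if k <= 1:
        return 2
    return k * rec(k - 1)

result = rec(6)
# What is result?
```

rec(6) = 6 * 5 * 4 * 3 * 2 * 2 = 1440

Answer: 1440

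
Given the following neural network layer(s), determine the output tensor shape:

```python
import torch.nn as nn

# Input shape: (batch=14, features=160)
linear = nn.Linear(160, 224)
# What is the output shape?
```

Input: (14, 160) -> Output: (14, 224)

Answer: (14, 224)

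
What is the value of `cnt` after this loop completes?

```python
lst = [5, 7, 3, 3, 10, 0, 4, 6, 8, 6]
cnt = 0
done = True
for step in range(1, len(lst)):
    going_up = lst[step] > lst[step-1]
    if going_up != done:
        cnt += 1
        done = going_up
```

Count direction changes in [5, 7, 3, 3, 10, 0, 4, 6, 8, 6]
`cnt` takes the values: 0 → 1 → 2 → 3 → 4 → 5

Answer: 5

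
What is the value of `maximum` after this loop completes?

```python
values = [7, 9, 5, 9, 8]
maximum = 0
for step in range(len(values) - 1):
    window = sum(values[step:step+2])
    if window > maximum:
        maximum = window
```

Max sum of 2-element window in [7, 9, 5, 9, 8]
`maximum` takes the values: 0 → 16 → 17

Answer: 17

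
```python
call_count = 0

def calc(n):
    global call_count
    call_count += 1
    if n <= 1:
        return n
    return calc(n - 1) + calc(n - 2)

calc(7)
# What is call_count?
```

Calls(n) = 1 + Calls(n-1) + Calls(n-2); Calls(0)=Calls(1)=1. For n=7 this gives 41.

Answer: 41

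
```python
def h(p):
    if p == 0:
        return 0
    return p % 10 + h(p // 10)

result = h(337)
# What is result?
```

Sum of digits of 337: 7 + 3 + 3 = 13

Answer: 13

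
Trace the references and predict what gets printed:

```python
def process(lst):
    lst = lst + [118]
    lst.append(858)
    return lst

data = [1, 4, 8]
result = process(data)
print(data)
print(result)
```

Key concept: rebinding parameter vs mutation.
Step by step:
`data = [1, 4, 8]` → data = [1, 4, 8]
`result = process(data)` → result = [1, 4, 8, 118, 858]
`print(data)` → prints [1, 4, 8]
`print(result)` → prints [1, 4, 8, 118, 858]

Answer:
[1, 4, 8]
[1, 4, 8, 118, 858]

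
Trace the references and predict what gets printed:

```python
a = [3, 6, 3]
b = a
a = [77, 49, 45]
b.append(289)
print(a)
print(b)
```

Key concept: rebinding vs mutation: a is rebound to a new list, b still points at the original.
Step by step:
`a = [3, 6, 3]` → a = [3, 6, 3]
`b = a` → b = [3, 6, 3] (same object as a)
`a = [77, 49, 45]` → a = [77, 49, 45]
`b.append(289)` → b = [3, 6, 3, 289]
`print(a)` → prints [77, 49, 45]
`print(b)` → prints [3, 6, 3, 289]

Answer:
[77, 49, 45]
[3, 6, 3, 289]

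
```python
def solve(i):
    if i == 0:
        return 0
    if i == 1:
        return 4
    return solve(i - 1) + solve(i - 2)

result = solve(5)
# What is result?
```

Build up from base cases: solve(0)=0, solve(1)=4, solve(2)=4, solve(3)=8, solve(4)=12, solve(5)=20

Answer: 20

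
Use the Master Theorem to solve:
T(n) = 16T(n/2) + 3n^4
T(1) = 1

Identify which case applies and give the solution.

a=16, b=2, f(n)=3n^4. log_2(16) = 4. Since c=4 = 4, Case 2 applies: T(n) = Θ(n^log_b(a) · log n) = O(n^4 log n).

Answer: O(n^4 log n) - Case 2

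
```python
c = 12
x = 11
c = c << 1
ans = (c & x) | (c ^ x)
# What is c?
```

Trace:
`c = 12` → c = 12
`x = 11` → x = 11
`c = c << 1` → c = 24
`ans = (c & x) | (c ^ x)` → ans = 27
So c = 24

Answer: 24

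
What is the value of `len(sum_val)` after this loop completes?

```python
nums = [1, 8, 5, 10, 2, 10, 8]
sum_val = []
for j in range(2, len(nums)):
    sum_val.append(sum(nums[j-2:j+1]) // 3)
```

Number of 3-element averages
`sum_val` takes the values: [] → [4] → [4, 7] → [4, 7, 5] → [4, 7, 5, 7] → [4, 7, 5, 7, 6]
So `len(sum_val)` = 5

Answer: 5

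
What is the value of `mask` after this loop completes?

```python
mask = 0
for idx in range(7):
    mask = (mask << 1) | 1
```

Build 7 consecutive 1-bits: 0b1111111
`mask` takes the values: 0 → 1 → 3 → 7 → 15 → 31 → 63 → 127

Answer: 127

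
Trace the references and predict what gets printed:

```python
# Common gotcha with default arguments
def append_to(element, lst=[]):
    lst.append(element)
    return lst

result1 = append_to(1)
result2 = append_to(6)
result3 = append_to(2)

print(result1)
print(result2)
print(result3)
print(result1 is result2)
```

Key concept: mutable default argument gotcha.
Step by step:
`result1 = append_to(1)` → result1 = [1]
`result2 = append_to(6)` → result1 = [1, 6] (same object as result2); result2 = [1, 6] (same object as result1)
`result3 = append_to(2)` → result1 = [1, 6, 2] (same object as result2, result3); result2 = [1, 6, 2] (same object as result1, result3); result3 = [1, 6, 2] (same object as result1, result2)
`print(result1)` → prints [1, 6, 2]
`print(result2)` → prints [1, 6, 2]
`print(result3)` → prints [1, 6, 2]
`print(result1 is result2)` → prints True

Answer:
[1, 6, 2]
[1, 6, 2]
[1, 6, 2]
True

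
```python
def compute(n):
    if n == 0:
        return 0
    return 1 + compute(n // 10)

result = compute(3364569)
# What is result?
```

Count of digits of 3364569: 7

Answer: 7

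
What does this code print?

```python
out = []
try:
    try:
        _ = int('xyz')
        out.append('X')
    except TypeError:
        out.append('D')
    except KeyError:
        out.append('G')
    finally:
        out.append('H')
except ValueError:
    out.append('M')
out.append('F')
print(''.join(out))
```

Execution trace: 'H' (finally) → 'M' (outer except ValueError) → 'F' (after the try/except). Output: HMF

Answer: HMF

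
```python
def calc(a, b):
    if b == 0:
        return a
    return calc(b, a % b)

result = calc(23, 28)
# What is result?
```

calc(23, 28) -> calc(28, 23) -> calc(23, 5) -> calc(5, 3) -> calc(3, 2) -> calc(2, 1) -> calc(1, 0) -> 1

Answer: 1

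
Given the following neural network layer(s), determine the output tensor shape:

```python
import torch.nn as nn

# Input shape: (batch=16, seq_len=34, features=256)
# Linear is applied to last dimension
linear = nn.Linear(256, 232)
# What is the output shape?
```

Input: (16, 34, 256) -> Output: (16, 34, 232)

Answer: (16, 34, 232)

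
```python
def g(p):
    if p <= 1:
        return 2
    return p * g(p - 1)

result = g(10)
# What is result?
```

g(10) = 10 * 9 * 8 * 7 * 6 * 5 * 4 * 3 * 2 * 2 = 7257600

Answer: 7257600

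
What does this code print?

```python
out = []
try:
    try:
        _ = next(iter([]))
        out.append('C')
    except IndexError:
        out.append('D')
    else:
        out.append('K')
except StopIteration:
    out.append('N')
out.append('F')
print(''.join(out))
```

Execution trace: 'N' (outer except StopIteration) → 'F' (after the try/except). Output: NF

Answer: NF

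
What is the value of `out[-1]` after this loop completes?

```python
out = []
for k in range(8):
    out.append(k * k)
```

Last element of squares 0 to 7
`out` takes the values: [] → [0] → [0, 1] → [0, 1, 4] → [0, 1, 4, 9] → [0, 1, 4, 9, 16] → [0, 1, 4, 9, 16, 25] → [0, 1, 4, 9, 16, 25, 36] → [0, 1, 4, 9, 16, 25, 36, 49]
So `out[-1]` = 49

Answer: 49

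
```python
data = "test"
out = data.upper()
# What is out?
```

Trace:
`data = "test"` → data = 'test'
`out = data.upper()` → out = 'TEST'
So out = 'TEST'

Answer: 'TEST'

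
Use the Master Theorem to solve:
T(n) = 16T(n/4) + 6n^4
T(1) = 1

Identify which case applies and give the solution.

a=16, b=4, f(n)=6n^4. log_4(16) = 2. Since c=4 > 2 and the regularity condition holds (16(n/4)^4 = (16/4^4)n^4 with 16/4^4 < 1), Case 3 applies: T(n) = Θ(f(n)) = O(n^4).

Answer: O(n^4) - Case 3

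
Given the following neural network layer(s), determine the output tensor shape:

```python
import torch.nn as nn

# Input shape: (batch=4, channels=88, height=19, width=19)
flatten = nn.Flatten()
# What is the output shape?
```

Input: (4, 88, 19, 19) -> Output: (4, 31768)

Answer: (4, 31768)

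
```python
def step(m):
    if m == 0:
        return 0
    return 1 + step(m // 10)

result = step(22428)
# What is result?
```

Count of digits of 22428: 5

Answer: 5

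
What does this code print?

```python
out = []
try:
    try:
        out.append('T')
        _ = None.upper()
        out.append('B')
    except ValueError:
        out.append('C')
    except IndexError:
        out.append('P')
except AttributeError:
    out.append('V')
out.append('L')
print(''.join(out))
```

Execution trace: 'T' (try body) → 'V' (outer except AttributeError) → 'L' (after the try/except). Output: TVL

Answer: TVL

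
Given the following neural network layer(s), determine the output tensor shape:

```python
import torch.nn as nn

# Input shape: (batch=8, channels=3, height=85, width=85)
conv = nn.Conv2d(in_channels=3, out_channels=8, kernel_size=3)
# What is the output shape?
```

Input: (8, 3, 85, 85) -> Output: (8, 8, 83, 83)

Answer: (8, 8, 83, 83)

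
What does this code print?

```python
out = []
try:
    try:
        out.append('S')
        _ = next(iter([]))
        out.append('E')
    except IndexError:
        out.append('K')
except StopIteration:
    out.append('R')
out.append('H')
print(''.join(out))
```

Execution trace: 'S' (try body) → 'R' (outer except StopIteration) → 'H' (after the try/except). Output: SRH

Answer: SRH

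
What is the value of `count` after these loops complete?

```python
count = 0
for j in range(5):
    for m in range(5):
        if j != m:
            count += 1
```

5² - 5 (exclude diagonal)
`count` takes the values: 0 → 1 → 2 → 3 → 4 → 5 → 6 → 7 → 8 → 9 → 10 → 11 → 12 → 13 → 14 → 15 → 16 → 17 → 18 → 19 → 20

Answer: 20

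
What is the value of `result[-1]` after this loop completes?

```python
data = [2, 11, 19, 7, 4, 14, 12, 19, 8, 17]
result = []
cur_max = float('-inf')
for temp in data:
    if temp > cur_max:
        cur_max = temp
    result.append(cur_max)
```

Running max ends at 19
`result` takes the values: [] → [2] → [2, 11] → [2, 11, 19] → [2, 11, 19, 19] → [2, 11, 19, 19, 19] → [2, 11, 19, 19, 19, 19] → [2, 11, 19, 19, 19, 19, 19] → [2, 11, 19, 19, 19, 19, 19, 19] → [2, 11, 19, 19, 19, 19, 19, 19, 19] → [2, 11, 19, 19, 19, 19, 19, 19, 19, 19]
So `result[-1]` = 19

Answer: 19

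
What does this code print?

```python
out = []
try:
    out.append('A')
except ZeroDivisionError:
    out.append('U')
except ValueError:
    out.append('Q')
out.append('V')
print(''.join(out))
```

Execution trace: 'A' (try body, no exception) → 'V' (after the try/except). Output: AV

Answer: AV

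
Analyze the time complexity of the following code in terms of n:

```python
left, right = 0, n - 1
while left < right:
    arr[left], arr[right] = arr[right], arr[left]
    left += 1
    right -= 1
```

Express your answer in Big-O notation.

This is In-place array reversal. Time complexity: O(n).

Answer: O(n)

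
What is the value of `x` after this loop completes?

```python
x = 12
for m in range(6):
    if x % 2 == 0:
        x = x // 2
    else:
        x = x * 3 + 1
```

Collatz-style transformation from 12
`x` takes the values: 12 → 6 → 3 → 10 → 5 → 16 → 8

Answer: 8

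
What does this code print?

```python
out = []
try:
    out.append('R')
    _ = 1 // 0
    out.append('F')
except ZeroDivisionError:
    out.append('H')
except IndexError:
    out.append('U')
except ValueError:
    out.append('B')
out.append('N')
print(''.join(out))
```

Execution trace: 'R' (try body) → 'H' (except ZeroDivisionError) → 'N' (after the try/except). Output: RHN

Answer: RHN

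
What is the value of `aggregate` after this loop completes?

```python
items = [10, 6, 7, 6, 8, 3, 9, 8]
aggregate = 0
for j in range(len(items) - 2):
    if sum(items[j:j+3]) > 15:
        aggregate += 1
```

Count windows with sum > 15
`aggregate` takes the values: 0 → 1 → 2 → 3 → 4 → 5 → 6

Answer: 6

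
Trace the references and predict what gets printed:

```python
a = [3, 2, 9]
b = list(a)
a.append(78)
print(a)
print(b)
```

Key concept: list() constructor creates copy.
Step by step:
`a = [3, 2, 9]` → a = [3, 2, 9]
`b = list(a)` → b = [3, 2, 9]
`a.append(78)` → a = [3, 2, 9, 78]
`print(a)` → prints [3, 2, 9, 78]
`print(b)` → prints [3, 2, 9]

Answer:
[3, 2, 9, 78]
[3, 2, 9]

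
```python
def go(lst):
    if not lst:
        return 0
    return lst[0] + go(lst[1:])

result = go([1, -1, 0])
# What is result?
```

1 + (-1) + 0 + 0 = 0

Answer: 0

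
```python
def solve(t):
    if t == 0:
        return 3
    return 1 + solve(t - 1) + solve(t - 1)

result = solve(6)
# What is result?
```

solve(t) = 1 + 2·solve(t-1), solve(0)=3. Closed form: (3+1)·2^6 - 1 = 255.

Answer: 255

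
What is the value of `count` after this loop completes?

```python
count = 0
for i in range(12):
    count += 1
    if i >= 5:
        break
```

Loop breaks when i reaches 5, count is 6
`count` takes the values: 0 → 1 → 2 → 3 → 4 → 5 → 6

Answer: 6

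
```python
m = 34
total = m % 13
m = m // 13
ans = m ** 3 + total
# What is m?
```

Trace:
`m = 34` → m = 34
`total = m % 13` → total = 8
`m = m // 13` → m = 2
`ans = m ** 3 + total` → ans = 16
So m = 2

Answer: 2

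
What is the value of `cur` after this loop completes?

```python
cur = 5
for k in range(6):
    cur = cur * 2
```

Multiply by 2, 6 times: 5 * 2^6 = 320
`cur` takes the values: 5 → 10 → 20 → 40 → 80 → 160 → 320

Answer: 320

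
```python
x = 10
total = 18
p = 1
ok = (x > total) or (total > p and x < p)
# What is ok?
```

Trace:
`x = 10` → x = 10
`total = 18` → total = 18
`p = 1` → p = 1
`ok = (x > total) or (total > p and x < p)` → ok = False
So ok = False

Answer: False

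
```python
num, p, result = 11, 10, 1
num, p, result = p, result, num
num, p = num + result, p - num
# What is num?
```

Trace:
`num, p, result = 11, 10, 1` → num = 11; p = 10; result = 1
`num, p, result = p, result, num` → num = 10; p = 1; result = 11
`num, p = num + result, p - num` → num = 21; p = -9
So num = 21

Answer: 21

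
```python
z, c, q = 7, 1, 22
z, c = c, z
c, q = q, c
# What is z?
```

Trace:
`z, c, q = 7, 1, 22` → z = 7; c = 1; q = 22
`z, c = c, z` → z = 1; c = 7
`c, q = q, c` → c = 22; q = 7
So z = 1

Answer: 1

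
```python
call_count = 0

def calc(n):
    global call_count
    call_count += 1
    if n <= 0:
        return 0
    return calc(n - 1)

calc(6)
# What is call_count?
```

Linear recursion stepping by 1: 7 calls from n=6 down to ≤0.

Answer: 7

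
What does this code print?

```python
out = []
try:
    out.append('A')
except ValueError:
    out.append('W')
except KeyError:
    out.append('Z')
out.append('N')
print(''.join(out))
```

Execution trace: 'A' (try body, no exception) → 'N' (after the try/except). Output: AN

Answer: AN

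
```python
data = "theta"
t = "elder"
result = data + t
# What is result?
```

Trace:
`data = "theta"` → data = 'theta'
`t = "elder"` → t = 'elder'
`result = data + t` → result = 'thetaelder'
So result = 'thetaelder'

Answer: 'thetaelder'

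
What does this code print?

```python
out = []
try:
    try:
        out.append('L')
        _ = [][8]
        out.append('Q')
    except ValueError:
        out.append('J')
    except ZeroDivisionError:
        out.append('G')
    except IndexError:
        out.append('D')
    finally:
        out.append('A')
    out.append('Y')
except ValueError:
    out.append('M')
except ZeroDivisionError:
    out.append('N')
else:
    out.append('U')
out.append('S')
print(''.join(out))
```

Execution trace: 'L' (inner try body) → 'D' (inner except IndexError) → 'A' (inner finally) → 'Y' (try body, no exception) → 'U' (else) → 'S' (after the try/except). Output: LDAYUS

Answer: LDAYUS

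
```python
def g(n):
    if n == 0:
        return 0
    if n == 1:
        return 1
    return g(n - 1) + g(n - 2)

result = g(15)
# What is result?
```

Build up from base cases: g(0)=0, g(1)=1, g(2)=1, g(3)=2, g(4)=3, g(5)=5, g(6)=8, ..., g(15)=610

Answer: 610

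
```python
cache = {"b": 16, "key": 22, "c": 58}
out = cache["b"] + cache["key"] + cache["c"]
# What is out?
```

Trace:
`cache = {"b": 16, "key": 22, "c": 58}` → cache = {'b': 16, 'key': 22, 'c': 58}
`out = cache["b"] + cache["key"] + cache["c"]` → out = 96
So out = 96

Answer: 96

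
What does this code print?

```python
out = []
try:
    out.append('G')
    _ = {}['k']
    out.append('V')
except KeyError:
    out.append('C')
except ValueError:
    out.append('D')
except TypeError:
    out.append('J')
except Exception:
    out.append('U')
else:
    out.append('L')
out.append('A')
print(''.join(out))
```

Execution trace: 'G' (try body) → 'C' (except KeyError) → 'A' (after the try/except). Output: GCA

Answer: GCA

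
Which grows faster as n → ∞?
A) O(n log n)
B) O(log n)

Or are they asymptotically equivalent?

O(n log n) vs O(log n): Higher order terms dominate.

Answer: A) O(n log n) grows faster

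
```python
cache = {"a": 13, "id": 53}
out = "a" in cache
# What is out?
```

Trace:
`cache = {"a": 13, "id": 53}` → cache = {'a': 13, 'id': 53}
`out = "a" in cache` → out = True
So out = True

Answer: True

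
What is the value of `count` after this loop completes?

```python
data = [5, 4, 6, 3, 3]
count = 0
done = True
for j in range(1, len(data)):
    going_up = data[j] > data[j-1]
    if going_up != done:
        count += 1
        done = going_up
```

Count direction changes in [5, 4, 6, 3, 3]
`count` takes the values: 0 → 1 → 2 → 3

Answer: 3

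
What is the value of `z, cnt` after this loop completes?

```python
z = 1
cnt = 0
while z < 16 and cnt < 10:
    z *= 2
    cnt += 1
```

Double until >= 16 or 10 iterations
`z, cnt` takes the values: (1, 0) → (2, 0) → (2, 1) → (4, 1) → (4, 2) → (8, 2) → (8, 3) → (16, 3) → (16, 4)

Answer: 16, 4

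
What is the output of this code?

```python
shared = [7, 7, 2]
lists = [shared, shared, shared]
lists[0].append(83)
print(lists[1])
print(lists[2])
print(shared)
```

Key concept: list of same reference.
Step by step:
`shared = [7, 7, 2]` → shared = [7, 7, 2]
`lists = [shared, shared, shared]` → lists = [[7, 7, 2], [7, 7, 2], [7, 7, 2]]
`lists[0].append(83)` → shared = [7, 7, 2, 83]; lists = [[7, 7, 2, 83], [7, 7, 2, 83], [7, 7, 2, 83]]
`print(lists[1])` → prints [7, 7, 2, 83]
`print(lists[2])` → prints [7, 7, 2, 83]
`print(shared)` → prints [7, 7, 2, 83]

Answer:
[7, 7, 2, 83]
[7, 7, 2, 83]
[7, 7, 2, 83]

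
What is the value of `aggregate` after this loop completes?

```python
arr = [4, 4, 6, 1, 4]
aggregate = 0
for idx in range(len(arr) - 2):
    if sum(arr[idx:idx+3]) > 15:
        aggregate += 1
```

Count windows with sum > 15
`aggregate` takes the values: 0

Answer: 0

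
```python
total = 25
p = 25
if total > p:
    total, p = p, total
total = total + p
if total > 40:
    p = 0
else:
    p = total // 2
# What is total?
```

Trace:
`total = 25` → total = 25
`p = 25` → p = 25
`if total > p: ...` → total > p is False → no variable changes
`total = total + p` → total = 50
`if total > 40: ...` → total > 40 is True → p = 0
So total = 50

Answer: 50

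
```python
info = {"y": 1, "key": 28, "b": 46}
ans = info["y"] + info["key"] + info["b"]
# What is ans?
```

Trace:
`info = {"y": 1, "key": 28, "b": 46}` → info = {'y': 1, 'key': 28, 'b': 46}
`ans = info["y"] + info["key"] + info["b"]` → ans = 75
So ans = 75

Answer: 75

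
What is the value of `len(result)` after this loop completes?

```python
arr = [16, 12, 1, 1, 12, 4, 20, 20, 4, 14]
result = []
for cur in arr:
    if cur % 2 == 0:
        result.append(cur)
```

Count even numbers in [16, 12, 1, 1, 12, 4, 20, 20, 4, 14]
`result` takes the values: [] → [16] → [16, 12] → [16, 12, 12] → [16, 12, 12, 4] → [16, 12, 12, 4, 20] → [16, 12, 12, 4, 20, 20] → [16, 12, 12, 4, 20, 20, 4] → [16, 12, 12, 4, 20, 20, 4, 14]
So `len(result)` = 8

Answer: 8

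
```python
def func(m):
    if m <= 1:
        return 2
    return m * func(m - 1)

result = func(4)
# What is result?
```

func(4) = 4 * 3 * 2 * 2 = 48

Answer: 48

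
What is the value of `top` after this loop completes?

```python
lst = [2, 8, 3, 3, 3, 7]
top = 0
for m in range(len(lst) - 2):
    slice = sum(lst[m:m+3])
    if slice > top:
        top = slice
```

Max sum of 3-element window in [2, 8, 3, 3, 3, 7]
`top` takes the values: 0 → 13 → 14

Answer: 14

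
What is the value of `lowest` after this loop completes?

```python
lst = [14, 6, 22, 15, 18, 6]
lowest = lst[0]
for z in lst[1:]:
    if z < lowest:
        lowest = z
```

Minimum of [14, 6, 22, 15, 18, 6]
`lowest` takes the values: 14 → 6

Answer: 6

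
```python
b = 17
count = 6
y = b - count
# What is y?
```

Trace:
`b = 17` → b = 17
`count = 6` → count = 6
`y = b - count` → y = 11
So y = 11

Answer: 11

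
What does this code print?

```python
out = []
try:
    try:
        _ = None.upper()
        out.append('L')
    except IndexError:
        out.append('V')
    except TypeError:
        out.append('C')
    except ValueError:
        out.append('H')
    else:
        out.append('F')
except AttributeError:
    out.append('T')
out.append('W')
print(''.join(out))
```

Execution trace: 'T' (outer except AttributeError) → 'W' (after the try/except). Output: TW

Answer: TW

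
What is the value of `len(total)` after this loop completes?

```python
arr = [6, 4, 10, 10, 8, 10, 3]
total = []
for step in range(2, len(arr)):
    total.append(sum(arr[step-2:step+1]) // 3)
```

Number of 3-element averages
`total` takes the values: [] → [6] → [6, 8] → [6, 8, 9] → [6, 8, 9, 9] → [6, 8, 9, 9, 7]
So `len(total)` = 5

Answer: 5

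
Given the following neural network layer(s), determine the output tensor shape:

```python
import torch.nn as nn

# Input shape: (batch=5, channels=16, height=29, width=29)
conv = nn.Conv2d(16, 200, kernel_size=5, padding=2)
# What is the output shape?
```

Input: (5, 16, 29, 29) -> Output: (5, 200, 29, 29)

Answer: (5, 200, 29, 29)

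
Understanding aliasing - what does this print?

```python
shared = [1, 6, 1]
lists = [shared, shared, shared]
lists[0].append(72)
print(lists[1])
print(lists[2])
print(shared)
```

Key concept: list of same reference.
Step by step:
`shared = [1, 6, 1]` → shared = [1, 6, 1]
`lists = [shared, shared, shared]` → lists = [[1, 6, 1], [1, 6, 1], [1, 6, 1]]
`lists[0].append(72)` → shared = [1, 6, 1, 72]; lists = [[1, 6, 1, 72], [1, 6, 1, 72], [1, 6, 1, 72]]
`print(lists[1])` → prints [1, 6, 1, 72]
`print(lists[2])` → prints [1, 6, 1, 72]
`print(shared)` → prints [1, 6, 1, 72]

Answer:
[1, 6, 1, 72]
[1, 6, 1, 72]
[1, 6, 1, 72]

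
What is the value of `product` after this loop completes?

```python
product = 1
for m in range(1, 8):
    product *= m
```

7! = 5040
`product` takes the values: 1 → 2 → 6 → 24 → 120 → 720 → 5040

Answer: 5040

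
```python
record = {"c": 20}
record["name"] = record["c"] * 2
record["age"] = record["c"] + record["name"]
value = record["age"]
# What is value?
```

Trace:
`record = {"c": 20}` → record = {'c': 20}
`record["name"] = record["c"] * 2` → record = {'c': 20, 'name': 40}
`record["age"] = record["c"] + record["name"]` → record = {'c': 20, 'name': 40, 'age': 60}
`value = record["age"]` → value = 60
So value = 60

Answer: 60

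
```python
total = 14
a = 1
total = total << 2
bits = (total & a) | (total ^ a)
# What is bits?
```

Trace:
`total = 14` → total = 14
`a = 1` → a = 1
`total = total << 2` → total = 56
`bits = (total & a) | (total ^ a)` → bits = 57
So bits = 57

Answer: 57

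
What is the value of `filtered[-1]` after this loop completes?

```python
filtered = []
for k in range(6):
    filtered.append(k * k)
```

Last element of squares 0 to 5
`filtered` takes the values: [] → [0] → [0, 1] → [0, 1, 4] → [0, 1, 4, 9] → [0, 1, 4, 9, 16] → [0, 1, 4, 9, 16, 25]
So `filtered[-1]` = 25

Answer: 25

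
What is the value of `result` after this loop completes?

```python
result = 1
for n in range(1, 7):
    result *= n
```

6! = 720
`result` takes the values: 1 → 2 → 6 → 24 → 120 → 720

Answer: 720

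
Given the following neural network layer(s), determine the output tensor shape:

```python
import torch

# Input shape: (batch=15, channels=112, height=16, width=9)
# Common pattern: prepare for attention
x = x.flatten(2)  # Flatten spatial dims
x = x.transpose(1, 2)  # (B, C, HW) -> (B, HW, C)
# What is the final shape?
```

Input: (15, 112, 16, 9) -> after flatten(2): (15, 112, 144) -> Output: (15, 144, 112)

Answer: (15, 144, 112)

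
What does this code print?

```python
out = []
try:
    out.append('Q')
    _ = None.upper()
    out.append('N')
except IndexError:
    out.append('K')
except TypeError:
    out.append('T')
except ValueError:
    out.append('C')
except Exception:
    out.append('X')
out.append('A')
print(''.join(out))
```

Execution trace: 'Q' (try body) → 'X' (except Exception) → 'A' (after the try/except). Output: QXA

Answer: QXA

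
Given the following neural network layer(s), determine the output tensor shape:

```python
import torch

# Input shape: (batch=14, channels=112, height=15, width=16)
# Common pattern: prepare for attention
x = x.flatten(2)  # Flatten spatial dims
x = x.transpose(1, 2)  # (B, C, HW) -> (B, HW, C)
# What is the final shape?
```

Input: (14, 112, 15, 16) -> after flatten(2): (14, 112, 240) -> Output: (14, 240, 112)

Answer: (14, 240, 112)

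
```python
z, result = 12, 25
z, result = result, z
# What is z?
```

Trace:
`z, result = 12, 25` → z = 12; result = 25
`z, result = result, z` → z = 25; result = 12
So z = 25

Answer: 25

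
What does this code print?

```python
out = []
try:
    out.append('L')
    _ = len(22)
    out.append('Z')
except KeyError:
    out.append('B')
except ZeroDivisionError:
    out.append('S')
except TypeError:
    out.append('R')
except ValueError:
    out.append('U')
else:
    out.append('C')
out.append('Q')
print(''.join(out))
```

Execution trace: 'L' (try body) → 'R' (except TypeError) → 'Q' (after the try/except). Output: LRQ

Answer: LRQ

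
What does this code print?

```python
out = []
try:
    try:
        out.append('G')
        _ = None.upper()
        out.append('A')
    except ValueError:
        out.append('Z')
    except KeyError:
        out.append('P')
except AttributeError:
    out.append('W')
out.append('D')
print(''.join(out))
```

Execution trace: 'G' (try body) → 'W' (outer except AttributeError) → 'D' (after the try/except). Output: GWD

Answer: GWD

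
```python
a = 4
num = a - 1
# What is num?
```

Trace:
`a = 4` → a = 4
`num = a - 1` → num = 3
So num = 3

Answer: 3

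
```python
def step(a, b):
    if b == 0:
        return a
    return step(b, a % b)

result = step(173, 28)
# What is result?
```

step(173, 28) -> step(28, 5) -> step(5, 3) -> step(3, 2) -> step(2, 1) -> step(1, 0) -> 1

Answer: 1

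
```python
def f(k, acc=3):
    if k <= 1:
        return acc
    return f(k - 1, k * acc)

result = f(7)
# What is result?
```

Accumulator trace (n, acc): (7, 3) -> (6, 21) -> (5, 126) -> (4, 630) -> (3, 2520) -> (2, 7560) -> (1, 15120) -> return 15120

Answer: 15120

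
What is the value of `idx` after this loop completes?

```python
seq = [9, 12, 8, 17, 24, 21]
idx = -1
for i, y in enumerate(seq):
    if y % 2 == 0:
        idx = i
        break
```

First even number index in [9, 12, 8, 17, 24, 21]
`idx` takes the values: -1 → 1

Answer: 1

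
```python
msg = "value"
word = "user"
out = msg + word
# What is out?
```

Trace:
`msg = "value"` → msg = 'value'
`word = "user"` → word = 'user'
`out = msg + word` → out = 'valueuser'
So out = 'valueuser'

Answer: 'valueuser'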